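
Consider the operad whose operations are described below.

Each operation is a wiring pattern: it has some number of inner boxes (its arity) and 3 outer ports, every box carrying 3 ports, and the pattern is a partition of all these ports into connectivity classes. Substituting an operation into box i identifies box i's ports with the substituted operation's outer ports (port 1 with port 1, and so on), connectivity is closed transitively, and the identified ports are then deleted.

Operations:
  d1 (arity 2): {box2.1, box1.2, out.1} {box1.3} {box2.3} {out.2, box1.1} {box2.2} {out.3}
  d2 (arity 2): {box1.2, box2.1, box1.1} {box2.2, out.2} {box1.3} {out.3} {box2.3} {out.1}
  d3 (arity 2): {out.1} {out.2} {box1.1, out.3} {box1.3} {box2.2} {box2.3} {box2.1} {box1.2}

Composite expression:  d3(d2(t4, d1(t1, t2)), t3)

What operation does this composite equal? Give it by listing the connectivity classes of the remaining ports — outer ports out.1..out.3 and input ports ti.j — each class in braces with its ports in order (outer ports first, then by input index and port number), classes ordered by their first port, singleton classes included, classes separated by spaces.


{out.1} {out.2} {out.3} {t1.1} {t1.2, t2.1, t4.1, t4.2} {t1.3} {t2.2} {t2.3} {t3.1} {t3.2} {t3.3} {t4.3}

After gluing at d3, chains via deleted ports link the t-ports.
through d1, on inputs (t1, t2): {out.1, t1.2, t2.1} {out.2, t1.1} {out.3} {t1.3} {t2.2} {t2.3} (out.j = stage outer ports)
through d2, on inputs (t4, t1, t2): {out.1} {out.2, t1.1} {out.3} {t1.2, t2.1, t4.1, t4.2} {t1.3} {t2.2} {t2.3} {t4.3} (out.j = stage outer ports)
through d3, on inputs (t4, t1, t2, t3): {out.1} {out.2} {out.3} {t1.1} {t1.2, t2.1, t4.1, t4.2} {t1.3} {t2.2} {t2.3} {t3.1} {t3.2} {t3.3} {t4.3} (out.j = stage outer ports)


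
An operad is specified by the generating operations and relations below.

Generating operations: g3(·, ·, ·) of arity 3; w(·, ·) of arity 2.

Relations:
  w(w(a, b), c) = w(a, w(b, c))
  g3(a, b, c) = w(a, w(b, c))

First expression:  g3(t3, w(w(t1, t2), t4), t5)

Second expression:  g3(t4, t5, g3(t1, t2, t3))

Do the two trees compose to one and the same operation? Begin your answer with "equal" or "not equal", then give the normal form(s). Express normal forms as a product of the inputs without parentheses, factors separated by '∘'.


not equal: they reduce to t3 ∘ t1 ∘ t2 ∘ t4 ∘ t5 and t4 ∘ t5 ∘ t1 ∘ t2 ∘ t3

Reducing the first expression gives t3 ∘ t1 ∘ t2 ∘ t4 ∘ t5
Reducing the second expression gives t4 ∘ t5 ∘ t1 ∘ t2 ∘ t3
No match — not equal.


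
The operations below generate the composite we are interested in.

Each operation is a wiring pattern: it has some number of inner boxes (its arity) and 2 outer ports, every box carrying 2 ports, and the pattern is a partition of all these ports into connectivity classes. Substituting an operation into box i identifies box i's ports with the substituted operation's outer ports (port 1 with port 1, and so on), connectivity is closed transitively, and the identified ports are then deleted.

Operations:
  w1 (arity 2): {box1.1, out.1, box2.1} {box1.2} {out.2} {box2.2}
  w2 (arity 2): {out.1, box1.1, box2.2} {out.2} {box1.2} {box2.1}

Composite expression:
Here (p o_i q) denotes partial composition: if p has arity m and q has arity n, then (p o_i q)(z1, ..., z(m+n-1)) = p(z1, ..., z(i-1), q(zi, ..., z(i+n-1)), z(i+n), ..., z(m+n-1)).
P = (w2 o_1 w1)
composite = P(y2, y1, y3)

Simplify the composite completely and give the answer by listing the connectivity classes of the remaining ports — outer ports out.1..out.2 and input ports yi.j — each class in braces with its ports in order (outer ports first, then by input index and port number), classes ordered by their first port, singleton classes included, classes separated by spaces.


{out.1, y1.1, y2.1, y3.2} {out.2} {y1.2} {y2.2} {y3.1}


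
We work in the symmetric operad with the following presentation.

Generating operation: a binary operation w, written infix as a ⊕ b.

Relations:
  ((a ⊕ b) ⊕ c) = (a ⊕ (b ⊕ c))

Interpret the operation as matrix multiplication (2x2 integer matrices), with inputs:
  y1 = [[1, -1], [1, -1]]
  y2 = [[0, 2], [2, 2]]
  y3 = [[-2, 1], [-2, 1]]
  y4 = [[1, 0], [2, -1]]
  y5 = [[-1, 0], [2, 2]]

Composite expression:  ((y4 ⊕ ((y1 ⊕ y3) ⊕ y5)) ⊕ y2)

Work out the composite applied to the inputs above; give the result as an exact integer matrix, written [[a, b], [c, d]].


[[0, 0], [0, 0]]

(y1 ⊕ y3) = [[0, 0], [0, 0]]
((y1 ⊕ y3) ⊕ y5) = [[0, 0], [0, 0]]
(y4 ⊕ ((y1 ⊕ y3) ⊕ y5)) = [[0, 0], [0, 0]]
((y4 ⊕ ((y1 ⊕ y3) ⊕ y5)) ⊕ y2) = [[0, 0], [0, 0]]


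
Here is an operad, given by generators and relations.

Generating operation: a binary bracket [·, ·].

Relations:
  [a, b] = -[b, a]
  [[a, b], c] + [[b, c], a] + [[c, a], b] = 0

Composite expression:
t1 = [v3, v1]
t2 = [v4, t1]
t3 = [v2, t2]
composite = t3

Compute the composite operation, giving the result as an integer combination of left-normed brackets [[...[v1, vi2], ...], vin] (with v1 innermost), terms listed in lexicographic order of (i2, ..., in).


-[[[v1, v3], v4], v2]

Skip Jacobi rewriting: expand, keep v1-initial words, read off terms.
Composite bracket: [v2, [v4, [v3, v1]]]
The bracket unfolds into 8 signed words via [a, b] = ab - ba (2^3 = 8).
Coefficients come from the v1-initial words:
  v1v3v4v2 appears with sign -1, giving the term -[[[v1, v3], v4], v2]


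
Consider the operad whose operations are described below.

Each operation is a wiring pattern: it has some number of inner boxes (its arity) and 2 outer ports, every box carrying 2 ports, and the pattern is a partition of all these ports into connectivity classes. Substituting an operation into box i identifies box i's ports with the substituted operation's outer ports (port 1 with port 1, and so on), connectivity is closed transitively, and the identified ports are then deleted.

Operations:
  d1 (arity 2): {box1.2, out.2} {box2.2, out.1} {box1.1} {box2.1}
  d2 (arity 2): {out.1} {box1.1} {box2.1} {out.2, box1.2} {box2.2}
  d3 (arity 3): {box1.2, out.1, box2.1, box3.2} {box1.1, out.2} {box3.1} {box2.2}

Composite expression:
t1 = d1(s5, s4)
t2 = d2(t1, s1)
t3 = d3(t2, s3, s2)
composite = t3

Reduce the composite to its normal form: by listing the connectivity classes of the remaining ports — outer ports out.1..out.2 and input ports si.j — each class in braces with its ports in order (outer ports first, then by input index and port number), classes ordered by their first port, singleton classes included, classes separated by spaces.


{out.1, s2.2, s3.1, s5.2} {out.2} {s1.1} {s1.2} {s2.1} {s3.2} {s4.1} {s4.2} {s5.1}

Connectivity passes through glued d3-boundaries; trace each wire chain.
stage d1: inputs (s5, s4), connectivity {out.1, s4.2} {out.2, s5.2} {s4.1} {s5.1}, out.j its boundary
stage d2: inputs (s5, s4, s1), connectivity {out.1} {out.2, s5.2} {s1.1} {s1.2} {s4.1} {s4.2} {s5.1}, out.j its boundary
stage d3: inputs (s5, s4, s1, s3, s2), connectivity {out.1, s2.2, s3.1, s5.2} {out.2} {s1.1} {s1.2} {s2.1} {s3.2} {s4.1} {s4.2} {s5.1}, out.j its boundary


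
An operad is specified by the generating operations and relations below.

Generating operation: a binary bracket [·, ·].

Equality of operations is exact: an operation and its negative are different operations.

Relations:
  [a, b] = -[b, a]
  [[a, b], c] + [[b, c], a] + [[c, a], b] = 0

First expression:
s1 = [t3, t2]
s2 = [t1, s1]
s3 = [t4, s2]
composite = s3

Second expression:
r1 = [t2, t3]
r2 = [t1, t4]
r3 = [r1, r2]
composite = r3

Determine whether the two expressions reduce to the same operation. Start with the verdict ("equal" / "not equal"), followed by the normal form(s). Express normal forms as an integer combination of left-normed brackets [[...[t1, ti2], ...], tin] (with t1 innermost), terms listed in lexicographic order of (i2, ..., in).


not equal; first: [[[t1, t2], t3], t4] - [[[t1, t3], t2], t4]; second: -[[[t1, t4], t2], t3] + [[[t1, t4], t3], t2]

The first expression, normalized: [[[t1, t2], t3], t4] - [[[t1, t3], t2], t4]
The second expression, normalized: -[[[t1, t4], t2], t3] + [[[t1, t4], t3], t2]
They disagree, so not equal.


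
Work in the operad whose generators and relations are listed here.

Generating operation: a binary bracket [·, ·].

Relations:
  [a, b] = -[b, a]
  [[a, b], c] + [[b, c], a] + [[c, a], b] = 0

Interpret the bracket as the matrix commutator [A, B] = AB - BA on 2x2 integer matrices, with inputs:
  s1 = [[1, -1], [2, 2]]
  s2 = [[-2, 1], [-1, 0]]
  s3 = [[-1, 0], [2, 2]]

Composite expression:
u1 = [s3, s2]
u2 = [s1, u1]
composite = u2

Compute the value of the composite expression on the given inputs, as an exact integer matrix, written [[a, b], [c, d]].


[[13, -1], [-15, -13]]

[s3, s2] = [[-2, -3], [-7, 2]]
[s1, [s3, s2]] = [[13, -1], [-15, -13]]


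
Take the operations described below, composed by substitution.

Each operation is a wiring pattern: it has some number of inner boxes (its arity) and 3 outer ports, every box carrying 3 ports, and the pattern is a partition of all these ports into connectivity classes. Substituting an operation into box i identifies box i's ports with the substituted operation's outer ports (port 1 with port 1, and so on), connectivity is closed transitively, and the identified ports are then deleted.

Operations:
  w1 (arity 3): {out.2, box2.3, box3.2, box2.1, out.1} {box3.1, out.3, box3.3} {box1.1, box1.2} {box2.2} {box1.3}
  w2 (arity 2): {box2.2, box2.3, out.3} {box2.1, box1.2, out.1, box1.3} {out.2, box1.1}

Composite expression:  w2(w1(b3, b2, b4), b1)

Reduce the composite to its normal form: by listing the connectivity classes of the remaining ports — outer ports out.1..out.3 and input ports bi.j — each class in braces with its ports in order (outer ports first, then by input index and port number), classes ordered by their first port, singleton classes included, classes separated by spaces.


{out.1, out.2, b1.1, b2.1, b2.3, b4.1, b4.2, b4.3} {out.3, b1.2, b1.3} {b2.2} {b3.1, b3.2} {b3.3}

Substituting into w2 glues patterns; closure does the rest.
the subtree at w1 composes to {out.1, out.2, b2.1, b2.3, b4.2} {out.3, b4.1, b4.3} {b2.2} {b3.1, b3.2} {b3.3} on (b3, b2, b4); out.j = own outer ports
the subtree at w2 composes to {out.1, out.2, b1.1, b2.1, b2.3, b4.1, b4.2, b4.3} {out.3, b1.2, b1.3} {b2.2} {b3.1, b3.2} {b3.3} on (b3, b2, b4, b1); out.j = own outer ports


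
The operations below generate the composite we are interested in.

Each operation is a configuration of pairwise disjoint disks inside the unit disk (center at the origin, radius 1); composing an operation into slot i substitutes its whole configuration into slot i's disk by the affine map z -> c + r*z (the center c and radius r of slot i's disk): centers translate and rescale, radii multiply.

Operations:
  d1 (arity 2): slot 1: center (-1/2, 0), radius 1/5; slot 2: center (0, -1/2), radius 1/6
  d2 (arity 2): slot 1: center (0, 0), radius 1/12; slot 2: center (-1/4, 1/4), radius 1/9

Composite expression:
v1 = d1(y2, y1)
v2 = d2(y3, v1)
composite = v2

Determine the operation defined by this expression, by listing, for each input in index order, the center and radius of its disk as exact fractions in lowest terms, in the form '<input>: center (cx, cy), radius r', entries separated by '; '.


y1: center (-1/4, 7/36), radius 1/54; y2: center (-11/36, 1/4), radius 1/45; y3: center (0, 0), radius 1/12


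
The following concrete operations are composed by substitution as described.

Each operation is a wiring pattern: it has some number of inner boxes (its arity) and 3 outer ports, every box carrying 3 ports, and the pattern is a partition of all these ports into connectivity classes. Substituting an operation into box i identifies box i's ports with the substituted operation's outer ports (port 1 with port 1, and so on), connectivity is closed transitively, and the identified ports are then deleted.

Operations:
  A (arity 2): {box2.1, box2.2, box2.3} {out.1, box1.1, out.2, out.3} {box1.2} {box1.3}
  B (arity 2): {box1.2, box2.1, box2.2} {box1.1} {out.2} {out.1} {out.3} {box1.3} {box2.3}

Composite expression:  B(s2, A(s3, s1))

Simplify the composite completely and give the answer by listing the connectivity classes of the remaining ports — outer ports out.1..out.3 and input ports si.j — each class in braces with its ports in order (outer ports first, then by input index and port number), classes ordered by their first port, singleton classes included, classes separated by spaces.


Two ports join when wires chain via B-identified ports.
after A, the pattern on (s3, s1) reads {out.1, out.2, out.3, s3.1} {s1.1, s1.2, s1.3} {s3.2} {s3.3} (out.j = its outer ports)
after B, the pattern on (s2, s3, s1) reads {out.1} {out.2} {out.3} {s1.1, s1.2, s1.3} {s2.1} {s2.2, s3.1} {s2.3} {s3.2} {s3.3} (out.j = its outer ports)

{out.1} {out.2} {out.3} {s1.1, s1.2, s1.3} {s2.1} {s2.2, s3.1} {s2.3} {s3.2} {s3.3}


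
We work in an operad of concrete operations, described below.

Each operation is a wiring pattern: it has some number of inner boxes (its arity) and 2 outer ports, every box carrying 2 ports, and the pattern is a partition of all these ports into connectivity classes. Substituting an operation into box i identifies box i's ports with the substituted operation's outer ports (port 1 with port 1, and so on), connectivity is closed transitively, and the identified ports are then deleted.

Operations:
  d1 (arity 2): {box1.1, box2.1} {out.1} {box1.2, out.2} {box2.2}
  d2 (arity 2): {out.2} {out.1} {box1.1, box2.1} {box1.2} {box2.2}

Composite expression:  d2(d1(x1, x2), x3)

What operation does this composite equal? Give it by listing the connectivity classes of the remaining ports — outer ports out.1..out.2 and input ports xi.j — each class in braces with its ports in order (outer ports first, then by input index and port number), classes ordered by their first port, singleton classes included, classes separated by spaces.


{out.1} {out.2} {x1.1, x2.1} {x1.2} {x2.2} {x3.1} {x3.2}


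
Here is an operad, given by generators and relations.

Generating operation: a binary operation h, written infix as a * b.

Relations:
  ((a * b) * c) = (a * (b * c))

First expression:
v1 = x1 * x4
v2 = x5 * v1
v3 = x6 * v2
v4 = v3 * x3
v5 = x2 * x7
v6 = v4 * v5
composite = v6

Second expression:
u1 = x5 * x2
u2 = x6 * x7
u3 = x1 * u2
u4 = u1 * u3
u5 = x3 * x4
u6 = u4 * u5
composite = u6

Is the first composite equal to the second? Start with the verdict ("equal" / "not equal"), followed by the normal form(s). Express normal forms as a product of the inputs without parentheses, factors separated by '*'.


not equal; the first gives x6 * x5 * x1 * x4 * x3 * x2 * x7 and the second x5 * x2 * x1 * x6 * x7 * x3 * x4

Normal form of the first expression: x6 * x5 * x1 * x4 * x3 * x2 * x7
Normal form of the second expression: x5 * x2 * x1 * x6 * x7 * x3 * x4
Different reductions; not equal.


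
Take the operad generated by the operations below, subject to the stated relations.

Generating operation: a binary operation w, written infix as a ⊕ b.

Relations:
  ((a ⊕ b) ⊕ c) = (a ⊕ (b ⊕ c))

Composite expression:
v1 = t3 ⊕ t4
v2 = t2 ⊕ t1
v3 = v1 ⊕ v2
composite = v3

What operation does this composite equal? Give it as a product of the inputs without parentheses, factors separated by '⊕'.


Associativity of w dissolves the nesting; only the t-input order survives.
(t3 ⊕ t4) unparenthesizes to t3 ⊕ t4
(t2 ⊕ t1) unparenthesizes to t2 ⊕ t1
((t3 ⊕ t4) ⊕ (t2 ⊕ t1)) unparenthesizes to t3 ⊕ t4 ⊕ t2 ⊕ t1

t3 ⊕ t4 ⊕ t2 ⊕ t1


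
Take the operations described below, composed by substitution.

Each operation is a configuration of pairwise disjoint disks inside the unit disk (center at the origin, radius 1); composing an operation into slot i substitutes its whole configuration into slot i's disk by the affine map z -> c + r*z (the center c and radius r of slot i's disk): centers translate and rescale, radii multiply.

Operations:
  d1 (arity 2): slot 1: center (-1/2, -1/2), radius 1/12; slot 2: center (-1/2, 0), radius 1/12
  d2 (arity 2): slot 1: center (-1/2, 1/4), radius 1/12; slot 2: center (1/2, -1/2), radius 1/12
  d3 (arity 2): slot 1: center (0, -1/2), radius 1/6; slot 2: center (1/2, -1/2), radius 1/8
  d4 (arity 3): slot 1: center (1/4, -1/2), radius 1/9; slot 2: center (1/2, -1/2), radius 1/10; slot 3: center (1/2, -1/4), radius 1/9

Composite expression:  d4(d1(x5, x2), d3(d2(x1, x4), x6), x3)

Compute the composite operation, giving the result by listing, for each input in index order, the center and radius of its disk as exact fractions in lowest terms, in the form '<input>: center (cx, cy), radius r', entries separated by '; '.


x1: center (59/120, -131/240), radius 1/720; x2: center (7/36, -1/2), radius 1/108; x3: center (1/2, -1/4), radius 1/9; x4: center (61/120, -67/120), radius 1/720; x5: center (7/36, -5/9), radius 1/108; x6: center (11/20, -11/20), radius 1/80

Each x-disk chains the slot maps above it in d4; radii multiply.
input x5: applying the 2 nested substitutions gives center (7/36, -5/9), radius 1/108
input x2: applying the 2 nested substitutions gives center (7/36, -1/2), radius 1/108
input x1: applying the 3 nested substitutions gives center (59/120, -131/240), radius 1/720
input x4: applying the 3 nested substitutions gives center (61/120, -67/120), radius 1/720
input x6: applying the 2 nested substitutions gives center (11/20, -11/20), radius 1/80
input x3: applying the 1 nested substitution gives center (1/2, -1/4), radius 1/9


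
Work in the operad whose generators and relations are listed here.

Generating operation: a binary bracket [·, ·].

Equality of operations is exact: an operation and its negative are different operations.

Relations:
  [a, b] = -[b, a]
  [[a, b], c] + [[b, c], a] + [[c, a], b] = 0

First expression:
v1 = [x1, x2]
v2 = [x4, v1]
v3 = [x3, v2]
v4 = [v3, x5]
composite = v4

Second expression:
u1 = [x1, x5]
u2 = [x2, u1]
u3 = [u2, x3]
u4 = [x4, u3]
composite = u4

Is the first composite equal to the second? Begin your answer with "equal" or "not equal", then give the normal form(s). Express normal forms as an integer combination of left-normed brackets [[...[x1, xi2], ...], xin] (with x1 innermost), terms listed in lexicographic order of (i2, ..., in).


not equal: they reduce to [[[[x1, x2], x4], x3], x5] and [[[[x1, x5], x2], x3], x4]


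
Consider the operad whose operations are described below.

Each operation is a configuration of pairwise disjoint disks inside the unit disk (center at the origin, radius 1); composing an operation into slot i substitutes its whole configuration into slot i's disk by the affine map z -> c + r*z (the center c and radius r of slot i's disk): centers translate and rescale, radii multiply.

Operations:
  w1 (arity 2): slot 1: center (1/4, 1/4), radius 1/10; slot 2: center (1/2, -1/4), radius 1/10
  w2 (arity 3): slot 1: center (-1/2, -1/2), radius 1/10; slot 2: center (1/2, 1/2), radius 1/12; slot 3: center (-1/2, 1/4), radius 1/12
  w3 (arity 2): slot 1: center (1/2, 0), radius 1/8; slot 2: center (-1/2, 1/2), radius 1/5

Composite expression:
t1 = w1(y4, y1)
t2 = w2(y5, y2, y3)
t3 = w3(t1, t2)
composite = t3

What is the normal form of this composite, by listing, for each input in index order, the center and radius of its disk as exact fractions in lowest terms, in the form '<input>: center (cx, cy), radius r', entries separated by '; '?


Each y-disk chains the slot maps above it in w3; radii multiply.
tracing y4 down its 2-map path: center (17/32, 1/32), radius 1/80
tracing y1 down its 2-map path: center (9/16, -1/32), radius 1/80
tracing y5 down its 2-map path: center (-3/5, 2/5), radius 1/50
tracing y2 down its 2-map path: center (-2/5, 3/5), radius 1/60
tracing y3 down its 2-map path: center (-3/5, 11/20), radius 1/60

y1: center (9/16, -1/32), radius 1/80; y2: center (-2/5, 3/5), radius 1/60; y3: center (-3/5, 11/20), radius 1/60; y4: center (17/32, 1/32), radius 1/80; y5: center (-3/5, 2/5), radius 1/50


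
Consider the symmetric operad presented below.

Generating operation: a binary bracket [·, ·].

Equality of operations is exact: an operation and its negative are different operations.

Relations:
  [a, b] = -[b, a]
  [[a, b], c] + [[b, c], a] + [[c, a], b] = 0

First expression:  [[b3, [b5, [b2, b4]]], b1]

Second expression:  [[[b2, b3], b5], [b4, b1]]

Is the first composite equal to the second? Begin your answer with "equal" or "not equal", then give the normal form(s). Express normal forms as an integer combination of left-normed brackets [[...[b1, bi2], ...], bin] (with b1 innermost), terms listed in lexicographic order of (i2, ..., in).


Normal form of the first expression: -[[[[b1, b2], b4], b5], b3] + [[[[b1, b3], b2], b4], b5] - [[[[b1, b3], b4], b2], b5] - [[[[b1, b3], b5], b2], b4] + [[[[b1, b3], b5], b4], b2] + [[[[b1, b4], b2], b5], b3] + [[[[b1, b5], b2], b4], b3] - [[[[b1, b5], b4], b2], b3]
Normal form of the second expression: [[[[b1, b4], b2], b3], b5] - [[[[b1, b4], b3], b2], b5] - [[[[b1, b4], b5], b2], b3] + [[[[b1, b4], b5], b3], b2]
Distinct normal forms: not equal.

not equal: they reduce to -[[[[b1, b2], b4], b5], b3] + [[[[b1, b3], b2], b4], b5] - [[[[b1, b3], b4], b2], b5] - [[[[b1, b3], b5], b2], b4] + [[[[b1, b3], b5], b4], b2] + [[[[b1, b4], b2], b5], b3] + [[[[b1, b5], b2], b4], b3] - [[[[b1, b5], b4], b2], b3] and [[[[b1, b4], b2], b3], b5] - [[[[b1, b4], b3], b2], b5] - [[[[b1, b4], b5], b2], b3] + [[[[b1, b4], b5], b3], b2]


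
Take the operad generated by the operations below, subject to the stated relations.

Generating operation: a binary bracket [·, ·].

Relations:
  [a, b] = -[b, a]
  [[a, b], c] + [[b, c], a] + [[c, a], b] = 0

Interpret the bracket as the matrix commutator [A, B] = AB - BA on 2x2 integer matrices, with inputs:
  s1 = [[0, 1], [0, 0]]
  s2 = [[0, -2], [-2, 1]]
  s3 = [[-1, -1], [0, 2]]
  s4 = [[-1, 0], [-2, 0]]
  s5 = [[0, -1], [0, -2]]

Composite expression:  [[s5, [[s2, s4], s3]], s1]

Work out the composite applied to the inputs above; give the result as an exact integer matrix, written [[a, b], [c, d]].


[[0, 0], [0, 0]]

[s2, s4] = [[4, -2], [0, -4]]
[[s2, s4], s3] = [[0, -14], [0, 0]]
[s5, [[s2, s4], s3]] = [[0, -28], [0, 0]]
[[s5, [[s2, s4], s3]], s1] = [[0, 0], [0, 0]]


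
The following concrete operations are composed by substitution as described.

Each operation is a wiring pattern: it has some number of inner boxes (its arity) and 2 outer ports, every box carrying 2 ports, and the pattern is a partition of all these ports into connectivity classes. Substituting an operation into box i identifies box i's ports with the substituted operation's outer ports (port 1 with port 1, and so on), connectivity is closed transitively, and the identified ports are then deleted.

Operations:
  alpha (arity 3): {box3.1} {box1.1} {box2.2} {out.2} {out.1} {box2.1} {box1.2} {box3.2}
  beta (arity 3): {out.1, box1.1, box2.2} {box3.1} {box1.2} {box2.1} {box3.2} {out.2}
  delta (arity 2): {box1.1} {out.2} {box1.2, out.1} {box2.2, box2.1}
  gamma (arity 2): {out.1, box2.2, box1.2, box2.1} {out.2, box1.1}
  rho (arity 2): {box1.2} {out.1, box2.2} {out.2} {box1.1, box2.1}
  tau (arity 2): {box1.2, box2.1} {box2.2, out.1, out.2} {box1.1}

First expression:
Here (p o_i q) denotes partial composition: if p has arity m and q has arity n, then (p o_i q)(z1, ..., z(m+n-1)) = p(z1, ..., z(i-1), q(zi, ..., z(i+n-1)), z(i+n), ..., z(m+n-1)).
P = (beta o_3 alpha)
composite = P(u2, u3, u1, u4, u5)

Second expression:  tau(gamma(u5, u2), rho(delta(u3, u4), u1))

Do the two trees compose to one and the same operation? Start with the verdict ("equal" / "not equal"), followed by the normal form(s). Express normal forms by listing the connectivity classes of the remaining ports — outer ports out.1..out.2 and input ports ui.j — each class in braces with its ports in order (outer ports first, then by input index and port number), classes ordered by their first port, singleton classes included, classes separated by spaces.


not equal: they reduce to {out.1, u2.1, u3.2} {out.2} {u1.1} {u1.2} {u2.2} {u3.1} {u4.1} {u4.2} {u5.1} {u5.2} and {out.1, out.2} {u1.1, u3.2} {u1.2, u5.1} {u2.1, u2.2, u5.2} {u3.1} {u4.1, u4.2}

In normal form, the first expression is {out.1, u2.1, u3.2} {out.2} {u1.1} {u1.2} {u2.2} {u3.1} {u4.1} {u4.2} {u5.1} {u5.2}
In normal form, the second expression is {out.1, out.2} {u1.1, u3.2} {u1.2, u5.1} {u2.1, u2.2, u5.2} {u3.1} {u4.1, u4.2}
The normal forms differ: not equal.


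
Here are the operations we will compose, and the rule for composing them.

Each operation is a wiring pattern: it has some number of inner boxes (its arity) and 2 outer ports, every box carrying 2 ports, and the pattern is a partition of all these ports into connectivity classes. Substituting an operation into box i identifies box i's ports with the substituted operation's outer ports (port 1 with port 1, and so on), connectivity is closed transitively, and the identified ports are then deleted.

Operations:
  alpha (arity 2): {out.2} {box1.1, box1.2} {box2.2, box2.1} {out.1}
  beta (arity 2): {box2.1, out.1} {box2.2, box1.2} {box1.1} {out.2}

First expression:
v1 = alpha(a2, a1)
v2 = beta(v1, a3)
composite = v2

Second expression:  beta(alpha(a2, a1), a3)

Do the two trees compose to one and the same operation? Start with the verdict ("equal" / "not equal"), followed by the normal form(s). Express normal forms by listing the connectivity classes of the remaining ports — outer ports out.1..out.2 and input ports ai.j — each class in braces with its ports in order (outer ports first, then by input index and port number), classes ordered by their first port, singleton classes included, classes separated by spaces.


Reducing the first expression gives {out.1, a3.1} {out.2} {a1.1, a1.2} {a2.1, a2.2} {a3.2}
Reducing the second expression gives {out.1, a3.1} {out.2} {a1.1, a1.2} {a2.1, a2.2} {a3.2}
Same normal form: equal.

equal — both sides give {out.1, a3.1} {out.2} {a1.1, a1.2} {a2.1, a2.2} {a3.2}


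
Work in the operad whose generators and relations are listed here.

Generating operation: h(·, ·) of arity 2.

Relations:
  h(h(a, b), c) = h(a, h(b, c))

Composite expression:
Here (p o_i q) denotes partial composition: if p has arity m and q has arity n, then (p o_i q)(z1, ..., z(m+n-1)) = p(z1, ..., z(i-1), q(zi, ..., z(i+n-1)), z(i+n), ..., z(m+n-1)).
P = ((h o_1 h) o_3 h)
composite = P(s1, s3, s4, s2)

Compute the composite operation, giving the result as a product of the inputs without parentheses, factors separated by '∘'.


s1 ∘ s3 ∘ s4 ∘ s2

Associativity of h dissolves the nesting; only the s-input order survives.
h(s1, s3) linearizes to s1 ∘ s3
h(s4, s2) linearizes to s4 ∘ s2
h(h(s1, s3), h(s4, s2)) linearizes to s1 ∘ s3 ∘ s4 ∘ s2


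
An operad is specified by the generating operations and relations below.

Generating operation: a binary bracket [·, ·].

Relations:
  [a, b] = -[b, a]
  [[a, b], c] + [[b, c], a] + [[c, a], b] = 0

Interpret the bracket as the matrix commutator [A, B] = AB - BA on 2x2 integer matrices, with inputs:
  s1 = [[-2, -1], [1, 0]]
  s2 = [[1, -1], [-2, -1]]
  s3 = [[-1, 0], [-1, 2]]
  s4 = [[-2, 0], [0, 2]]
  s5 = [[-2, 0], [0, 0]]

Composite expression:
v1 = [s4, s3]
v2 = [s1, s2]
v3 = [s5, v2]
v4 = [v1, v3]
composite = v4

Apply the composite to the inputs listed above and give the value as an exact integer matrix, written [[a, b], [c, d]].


[s4, s3] = [[0, 0], [-4, 0]]
[s1, s2] = [[3, 4], [-2, -3]]
[s5, [s1, s2]] = [[0, -8], [-4, 0]]
[[s4, s3], [s5, [s1, s2]]] = [[-32, 0], [0, 32]]

[[-32, 0], [0, 32]]


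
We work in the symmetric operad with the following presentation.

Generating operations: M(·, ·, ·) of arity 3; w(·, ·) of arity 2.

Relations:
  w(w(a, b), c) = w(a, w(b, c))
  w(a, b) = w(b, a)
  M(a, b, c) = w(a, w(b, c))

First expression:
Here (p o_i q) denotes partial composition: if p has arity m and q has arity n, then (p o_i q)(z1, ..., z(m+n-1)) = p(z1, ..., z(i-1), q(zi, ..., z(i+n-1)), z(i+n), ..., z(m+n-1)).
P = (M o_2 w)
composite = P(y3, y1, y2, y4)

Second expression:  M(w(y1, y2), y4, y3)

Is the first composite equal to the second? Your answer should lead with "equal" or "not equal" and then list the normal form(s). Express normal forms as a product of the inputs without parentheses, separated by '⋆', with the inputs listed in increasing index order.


The first expression, normalized: y1 ⋆ y2 ⋆ y3 ⋆ y4
The second expression, normalized: y1 ⋆ y2 ⋆ y3 ⋆ y4
Same normal form: equal.

equal: each reduces to y1 ⋆ y2 ⋆ y3 ⋆ y4


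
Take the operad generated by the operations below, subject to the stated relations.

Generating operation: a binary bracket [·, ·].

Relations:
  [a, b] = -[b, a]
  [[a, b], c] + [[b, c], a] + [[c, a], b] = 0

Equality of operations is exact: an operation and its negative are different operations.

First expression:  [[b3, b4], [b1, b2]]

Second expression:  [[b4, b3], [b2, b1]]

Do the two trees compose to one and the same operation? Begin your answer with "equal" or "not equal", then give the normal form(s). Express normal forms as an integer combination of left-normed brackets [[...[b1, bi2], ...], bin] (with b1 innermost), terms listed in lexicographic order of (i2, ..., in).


equal — both sides give -[[[b1, b2], b3], b4] + [[[b1, b2], b4], b3]

Normal form of the first expression: -[[[b1, b2], b3], b4] + [[[b1, b2], b4], b3]
Normal form of the second expression: -[[[b1, b2], b3], b4] + [[[b1, b2], b4], b3]
The normal forms match — equal.


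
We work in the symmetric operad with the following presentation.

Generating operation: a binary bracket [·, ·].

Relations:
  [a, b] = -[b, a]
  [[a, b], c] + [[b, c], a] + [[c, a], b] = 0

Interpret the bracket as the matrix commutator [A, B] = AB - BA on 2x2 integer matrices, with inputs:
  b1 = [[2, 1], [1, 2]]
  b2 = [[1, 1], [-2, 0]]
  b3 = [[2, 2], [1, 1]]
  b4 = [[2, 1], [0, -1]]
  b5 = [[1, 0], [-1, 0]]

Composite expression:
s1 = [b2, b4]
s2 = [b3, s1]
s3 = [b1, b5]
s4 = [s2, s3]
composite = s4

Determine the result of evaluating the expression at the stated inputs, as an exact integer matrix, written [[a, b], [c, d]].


[[0, 0], [0, 0]]

[b2, b4] = [[2, -2], [-6, -2]]
[b3, [b2, b4]] = [[-10, -10], [10, 10]]
[b1, b5] = [[-1, -1], [1, 1]]
[[b3, [b2, b4]], [b1, b5]] = [[0, 0], [0, 0]]


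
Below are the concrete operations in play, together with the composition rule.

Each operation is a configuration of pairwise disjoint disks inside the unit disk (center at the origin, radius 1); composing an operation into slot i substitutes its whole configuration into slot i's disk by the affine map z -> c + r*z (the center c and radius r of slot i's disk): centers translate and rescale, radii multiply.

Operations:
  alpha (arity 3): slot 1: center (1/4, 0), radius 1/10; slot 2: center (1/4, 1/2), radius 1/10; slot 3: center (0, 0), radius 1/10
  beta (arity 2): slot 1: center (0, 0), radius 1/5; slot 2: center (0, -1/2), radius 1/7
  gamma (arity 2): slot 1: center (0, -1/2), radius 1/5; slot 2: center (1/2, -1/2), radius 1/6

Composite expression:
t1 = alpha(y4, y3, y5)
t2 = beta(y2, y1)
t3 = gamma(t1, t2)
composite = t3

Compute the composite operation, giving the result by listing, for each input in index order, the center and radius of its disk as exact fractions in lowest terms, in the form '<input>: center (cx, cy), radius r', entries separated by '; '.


y1: center (1/2, -7/12), radius 1/42; y2: center (1/2, -1/2), radius 1/30; y3: center (1/20, -2/5), radius 1/50; y4: center (1/20, -1/2), radius 1/50; y5: center (0, -1/2), radius 1/50

Follow each y-input down from gamma: c' goes to c + r*c', radius to r*r'.
for y4, the 2-step affine chain lands on center (1/20, -1/2), radius 1/50
for y3, the 2-step affine chain lands on center (1/20, -2/5), radius 1/50
for y5, the 2-step affine chain lands on center (0, -1/2), radius 1/50
for y2, the 2-step affine chain lands on center (1/2, -1/2), radius 1/30
for y1, the 2-step affine chain lands on center (1/2, -7/12), radius 1/42


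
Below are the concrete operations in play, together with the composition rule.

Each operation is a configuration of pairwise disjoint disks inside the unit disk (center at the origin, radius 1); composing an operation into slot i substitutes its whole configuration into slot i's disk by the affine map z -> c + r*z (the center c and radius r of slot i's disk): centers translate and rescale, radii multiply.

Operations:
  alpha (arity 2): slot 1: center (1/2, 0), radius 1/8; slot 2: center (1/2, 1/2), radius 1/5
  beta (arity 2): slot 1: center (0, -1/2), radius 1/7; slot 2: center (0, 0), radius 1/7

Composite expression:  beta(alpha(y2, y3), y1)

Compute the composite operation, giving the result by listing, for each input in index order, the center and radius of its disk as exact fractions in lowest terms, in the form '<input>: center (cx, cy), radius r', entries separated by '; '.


y1: center (0, 0), radius 1/7; y2: center (1/14, -1/2), radius 1/56; y3: center (1/14, -3/7), radius 1/35

Follow each y-input down from beta: c' goes to c + r*c', radius to r*r'.
input y2: composing its 2 substitution steps yields center (1/14, -1/2), radius 1/56
input y3: composing its 2 substitution steps yields center (1/14, -3/7), radius 1/35
input y1: composing its 1 substitution step yields center (0, 0), radius 1/7


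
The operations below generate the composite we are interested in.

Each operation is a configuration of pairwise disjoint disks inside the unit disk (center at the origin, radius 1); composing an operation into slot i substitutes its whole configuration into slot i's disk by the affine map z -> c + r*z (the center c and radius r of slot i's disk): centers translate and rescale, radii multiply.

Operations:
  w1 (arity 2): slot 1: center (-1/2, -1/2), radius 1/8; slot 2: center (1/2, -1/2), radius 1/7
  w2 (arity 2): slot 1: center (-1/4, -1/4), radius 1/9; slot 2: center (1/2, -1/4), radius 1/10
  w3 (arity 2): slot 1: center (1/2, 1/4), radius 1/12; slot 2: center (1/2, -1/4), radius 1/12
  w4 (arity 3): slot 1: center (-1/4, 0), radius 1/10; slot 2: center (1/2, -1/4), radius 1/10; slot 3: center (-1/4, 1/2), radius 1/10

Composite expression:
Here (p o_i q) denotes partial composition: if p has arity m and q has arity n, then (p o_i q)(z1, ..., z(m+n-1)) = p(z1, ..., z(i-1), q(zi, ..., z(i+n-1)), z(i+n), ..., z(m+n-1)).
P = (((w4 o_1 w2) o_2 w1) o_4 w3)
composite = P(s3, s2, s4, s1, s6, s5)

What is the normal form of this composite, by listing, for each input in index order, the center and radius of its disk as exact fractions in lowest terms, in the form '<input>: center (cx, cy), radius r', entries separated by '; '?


s1: center (11/20, -9/40), radius 1/120; s2: center (-41/200, -3/100), radius 1/800; s3: center (-11/40, -1/40), radius 1/90; s4: center (-39/200, -3/100), radius 1/700; s5: center (-1/4, 1/2), radius 1/10; s6: center (11/20, -11/40), radius 1/120

Nesting under w4 composes maps z -> c + r*z down each s-path.
for s3, the 2-step affine chain lands on center (-11/40, -1/40), radius 1/90
for s2, the 3-step affine chain lands on center (-41/200, -3/100), radius 1/800
for s4, the 3-step affine chain lands on center (-39/200, -3/100), radius 1/700
for s1, the 2-step affine chain lands on center (11/20, -9/40), radius 1/120
for s6, the 2-step affine chain lands on center (11/20, -11/40), radius 1/120
for s5, the 1-step affine chain lands on center (-1/4, 1/2), radius 1/10


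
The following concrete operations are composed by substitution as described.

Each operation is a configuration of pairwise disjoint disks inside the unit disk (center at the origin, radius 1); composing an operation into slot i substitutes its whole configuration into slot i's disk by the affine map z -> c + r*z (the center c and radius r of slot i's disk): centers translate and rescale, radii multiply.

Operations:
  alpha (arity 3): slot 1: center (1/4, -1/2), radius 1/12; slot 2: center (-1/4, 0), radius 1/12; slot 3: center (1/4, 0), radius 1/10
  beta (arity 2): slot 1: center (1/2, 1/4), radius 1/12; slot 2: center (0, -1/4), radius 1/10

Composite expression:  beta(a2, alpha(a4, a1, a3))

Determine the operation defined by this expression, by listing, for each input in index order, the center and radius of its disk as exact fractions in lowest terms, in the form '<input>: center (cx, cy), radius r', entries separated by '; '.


Nesting under beta composes maps z -> c + r*z down each a-path.
input a2: applying the 1 nested substitution gives center (1/2, 1/4), radius 1/12
input a4: applying the 2 nested substitutions gives center (1/40, -3/10), radius 1/120
input a1: applying the 2 nested substitutions gives center (-1/40, -1/4), radius 1/120
input a3: applying the 2 nested substitutions gives center (1/40, -1/4), radius 1/100

a1: center (-1/40, -1/4), radius 1/120; a2: center (1/2, 1/4), radius 1/12; a3: center (1/40, -1/4), radius 1/100; a4: center (1/40, -3/10), radius 1/120


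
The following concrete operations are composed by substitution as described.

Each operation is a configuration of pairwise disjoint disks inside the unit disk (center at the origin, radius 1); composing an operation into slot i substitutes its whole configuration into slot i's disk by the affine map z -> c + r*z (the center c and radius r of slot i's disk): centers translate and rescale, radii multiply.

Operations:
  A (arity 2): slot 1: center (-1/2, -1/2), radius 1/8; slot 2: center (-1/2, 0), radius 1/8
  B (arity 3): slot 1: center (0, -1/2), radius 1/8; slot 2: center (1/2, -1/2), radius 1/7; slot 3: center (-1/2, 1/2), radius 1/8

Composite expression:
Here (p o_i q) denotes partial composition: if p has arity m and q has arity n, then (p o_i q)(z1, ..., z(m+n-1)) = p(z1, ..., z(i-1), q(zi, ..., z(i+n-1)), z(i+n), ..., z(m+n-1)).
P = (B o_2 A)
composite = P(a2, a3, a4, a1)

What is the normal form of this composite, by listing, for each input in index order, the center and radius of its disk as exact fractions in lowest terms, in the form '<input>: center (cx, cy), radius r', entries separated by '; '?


a1: center (-1/2, 1/2), radius 1/8; a2: center (0, -1/2), radius 1/8; a3: center (3/7, -4/7), radius 1/56; a4: center (3/7, -1/2), radius 1/56

Follow each a-input down from B: c' goes to c + r*c', radius to r*r'.
a2: after 1 affine step, its disk has center (0, -1/2), radius 1/8
a3: after 2 affine steps, its disk has center (3/7, -4/7), radius 1/56
a4: after 2 affine steps, its disk has center (3/7, -1/2), radius 1/56
a1: after 1 affine step, its disk has center (-1/2, 1/2), radius 1/8


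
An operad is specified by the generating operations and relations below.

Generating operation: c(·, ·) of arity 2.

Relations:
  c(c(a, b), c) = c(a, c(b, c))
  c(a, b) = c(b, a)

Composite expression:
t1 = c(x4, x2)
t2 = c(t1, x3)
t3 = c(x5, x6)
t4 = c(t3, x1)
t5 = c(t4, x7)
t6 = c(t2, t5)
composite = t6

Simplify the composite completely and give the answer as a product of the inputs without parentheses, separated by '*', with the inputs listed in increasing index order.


x1 * x2 * x3 * x4 * x5 * x6 * x7

Reordering under c is free, so list the x-inputs canonically.
c(x4, x2) unparenthesizes to x4 * x2
c(c(x4, x2), x3) unparenthesizes to x4 * x2 * x3
c(x5, x6) unparenthesizes to x5 * x6
c(c(x5, x6), x1) unparenthesizes to x5 * x6 * x1
c(c(c(x5, x6), x1), x7) unparenthesizes to x5 * x6 * x1 * x7
c(c(c(x4, x2), x3), c(c(c(x5, x6), x1), x7)) unparenthesizes to x4 * x2 * x3 * x5 * x6 * x1 * x7
sorting the factors by input index: x1 * x2 * x3 * x4 * x5 * x6 * x7


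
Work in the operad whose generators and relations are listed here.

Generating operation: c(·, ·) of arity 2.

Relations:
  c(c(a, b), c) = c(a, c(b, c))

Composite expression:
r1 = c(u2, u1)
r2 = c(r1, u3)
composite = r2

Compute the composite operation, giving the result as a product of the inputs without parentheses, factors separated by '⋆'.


Every regrouping of c is equal, so read the u-inputs in written order.
c(u2, u1) unparenthesizes to u2 ⋆ u1
c(c(u2, u1), u3) unparenthesizes to u2 ⋆ u1 ⋆ u3

u2 ⋆ u1 ⋆ u3


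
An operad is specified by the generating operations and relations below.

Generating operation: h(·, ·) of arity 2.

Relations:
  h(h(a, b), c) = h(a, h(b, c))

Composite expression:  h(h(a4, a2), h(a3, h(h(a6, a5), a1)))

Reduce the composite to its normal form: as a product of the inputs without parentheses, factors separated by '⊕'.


a4 ⊕ a2 ⊕ a3 ⊕ a6 ⊕ a5 ⊕ a1

Every regrouping of h is equal, so read the a-inputs in written order.
h(a4, a2) unparenthesizes to a4 ⊕ a2
h(a6, a5) unparenthesizes to a6 ⊕ a5
h(h(a6, a5), a1) unparenthesizes to a6 ⊕ a5 ⊕ a1
h(a3, h(h(a6, a5), a1)) unparenthesizes to a3 ⊕ a6 ⊕ a5 ⊕ a1
h(h(a4, a2), h(a3, h(h(a6, a5), a1))) unparenthesizes to a4 ⊕ a2 ⊕ a3 ⊕ a6 ⊕ a5 ⊕ a1
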